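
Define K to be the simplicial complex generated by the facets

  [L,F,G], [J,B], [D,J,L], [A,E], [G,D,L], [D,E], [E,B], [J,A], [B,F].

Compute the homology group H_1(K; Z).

K has 8 vertices, 13 edges, 3 triangles.
rank ∂_1 = 7, rank ∂_2 = 3 ⇒ b_1 = 13 − 7 − 3 = 3; all invariant factors of ∂_2 are 1 so no torsion. So H_1 = Z^3.

H_1 ≅ Z^3.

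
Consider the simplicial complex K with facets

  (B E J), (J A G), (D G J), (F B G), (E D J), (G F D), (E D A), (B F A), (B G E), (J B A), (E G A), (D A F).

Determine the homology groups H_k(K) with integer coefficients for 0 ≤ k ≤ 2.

H_0 = Z,  H_1 = Z/2,  H_2 = 0.

Take the total order A < B < D < E < F < G < J on the vertex set. Then K (dimension 2) consists of the simplices:

  0-simplices (7): A, B, D, E, F, G, J
  1-simplices (18): AB, AD, AE, AF, AG, AJ, BE, BF, BG, BJ, DE, DF, DG, DJ, EG, EJ, FG, GJ
  2-simplices (12): ABF, ABJ, ADE, ADF, AEG, AGJ, BEG, BEJ, BFG, DEJ, DFG, DGJ

so the chain groups are C_0 ≅ Z^7, C_1 ≅ Z^18, C_2 ≅ Z^12.

Boundary ∂_1: C_1 → C_0 is given by ∂[p,q] = [q] − [p]. For instance
  ∂FG = G − F.
The 7×18 boundary matrix has rank 6 and Smith normal form diag(1,1,1,1,1,1).

∂_2: C_2 → C_1 maps a triangle to the signed sum of its edges. For instance
  ∂ABJ = BJ − AJ + AB,
  ∂DEJ = EJ − DJ + DE.
The resulting 18×12 matrix has rank 12, and its Smith normal form has invariant factors (1,1,1,1,1,1,1,1,1,1,1,2).

Now H_k = ker ∂_k / im ∂_{k+1}, so:

  H_0: rank C_0 − rank ∂_1 = 7 − 6 = 1, and the invariant factors of ∂_1 are all 1, so H_0 ≅ Z.
  H_1: rank ker ∂_1 − rank ∂_2 = (18 − 6) − 12 = 0, and ∂_2 has invariant factor 2 > 1, so H_1 ≅ Z/2.
  H_2: rank ker ∂_2 − rank ∂_3 = (12 − 12) − 0 = 0, and there is no ∂_3, so H_2 ≅ 0.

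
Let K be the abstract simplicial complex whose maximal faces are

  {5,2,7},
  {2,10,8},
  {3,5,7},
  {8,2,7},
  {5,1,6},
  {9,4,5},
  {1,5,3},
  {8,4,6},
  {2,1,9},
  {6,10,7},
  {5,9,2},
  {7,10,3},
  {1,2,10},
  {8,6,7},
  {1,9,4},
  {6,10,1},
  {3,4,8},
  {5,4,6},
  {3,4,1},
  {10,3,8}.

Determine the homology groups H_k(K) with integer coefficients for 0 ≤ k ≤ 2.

Fix the vertex order 1 < 2 < 3 < 4 < 5 < 6 < 7 < 8 < 9 < 10 and write every simplex with vertices in increasing order. Then dim K = 2 and the simplices of K are:

  0-simplices (10): [1], [2], [3], [4], [5], [6], [7], [8], [9], [10]
  1-simplices (30): (30 of them)
  2-simplices (20): (20 of them)

so the chain groups are C_0 ≅ Z^10, C_1 ≅ Z^30, C_2 ≅ Z^20.

∂_1: C_1 → C_0 sends each edge [p,q] (with p < q) to q − p. For instance
  ∂[2,5] = [5] − [2].
As a 10×30 matrix over Z this has rank 9, with invariant factors (1,1,1,1,1,1,1,1,1).

The boundary map ∂_2: C_2 → C_1 acts by ∂[p,q,r] = [q,r] − [p,r] + [p,q]. For instance
  ∂[3,5,7] = [5,7] − [3,7] + [3,5],
  ∂[1,2,10] = [2,10] − [1,10] + [1,2].
As a 30×20 matrix over Z this has rank 20, with invariant factors (1,1,1,1,1,1,1,1,1,1,1,1,1,1,1,1,1,1,1,2).

Computing H_k = (kernel of ∂_k) / (image of ∂_{k+1}):

  H_0: rank C_0 − rank ∂_1 = 10 − 9 = 1, and the invariant factors of ∂_1 are all 1, so H_0 = Z.
  H_1: rank ker ∂_1 − rank ∂_2 = (30 − 9) − 20 = 1, and ∂_2 has invariant factor 2 > 1, so H_1 = Z ⊕ Z/2.
  H_2: rank ker ∂_2 − rank ∂_3 = (20 − 20) − 0 = 0, and there is no ∂_3, so H_2 = 0.

H_0 ≅ Z,  H_1 ≅ Z ⊕ Z/2,  H_2 = 0.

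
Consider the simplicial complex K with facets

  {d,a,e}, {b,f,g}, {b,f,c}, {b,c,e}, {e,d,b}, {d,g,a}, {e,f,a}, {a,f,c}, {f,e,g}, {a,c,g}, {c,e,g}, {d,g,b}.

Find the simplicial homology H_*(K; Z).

Order the vertices as a < b < c < d < e < f < g. Listing each simplex with vertices in this order, K has dimension 2 with simplices:

  0-simplices (7): a, b, c, d, e, f, g
  1-simplices (18): ac, ad, ae, af, ag, bc, bd, be, bf, bg, ce, cf, cg, de, dg, ef, eg, fg
  2-simplices (12): acf, acg, ade, adg, aef, bce, bcf, bde, bdg, bfg, ceg, efg

Hence C_0 ≅ Z^7, C_1 ≅ Z^18, C_2 ≅ Z^12.

∂_1: C_1 → C_0 is given by ∂[p,q] = [q] − [p]. For instance
  ∂ef = f − e.
This gives a 7×18 integer matrix of rank 6; reducing to Smith normal form yields diagonal entries (1,1,1,1,1,1).

The boundary map ∂_2: C_2 → C_1 maps a triangle to the signed sum of its edges. For instance
  ∂acf = cf − af + ac,
  ∂bce = ce − be + bc.
As a 18×12 matrix over Z this has rank 12, with invariant factors (1,1,1,1,1,1,1,1,1,1,1,2).

Computing H_k = (kernel of ∂_k) / (image of ∂_{k+1}):

  H_0: rank C_0 − rank ∂_1 = 7 − 6 = 1, and the invariant factors of ∂_1 are all 1, so H_0 ≅ Z.
  H_1: rank ker ∂_1 − rank ∂_2 = (18 − 6) − 12 = 0, and ∂_2 has invariant factor 2 > 1, so H_1 ≅ Z/2.
  H_2: rank ker ∂_2 − rank ∂_3 = (12 − 12) − 0 = 0, and there is no ∂_3, so H_2 ≅ 0.

H_0 ≅ Z,  H_1 ≅ Z/2,  H_2 = 0.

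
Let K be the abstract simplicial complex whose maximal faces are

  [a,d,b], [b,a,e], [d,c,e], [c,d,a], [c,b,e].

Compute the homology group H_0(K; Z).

H_0 ≅ Z.

Fix the vertex order a < b < c < d < e and write every simplex with vertices in increasing order. Then dim K = 2 and the simplices of K are:

  0-simplices (5): a, b, c, d, e
  1-simplices (10): ab, ac, ad, ae, bc, bd, be, cd, ce, de
  2-simplices (5): abd, abe, acd, bce, cde

giving chain groups C_0 ≅ Z^5, C_1 ≅ Z^10, C_2 ≅ Z^5.

∂_1: C_1 → C_0 sends each edge [p,q] (with p < q) to q − p.
This gives a 5×10 integer matrix of rank 4; reducing to Smith normal form yields diagonal entries (1,1,1,1).

The boundary map ∂_2: C_2 → C_1 sends each 2-simplex [p,q,r] to [q,r] − [p,r] + [p,q]. For instance
  ∂abe = be − ae + ab,
  ∂acd = cd − ad + ac.
This gives a 10×5 integer matrix of rank 5; reducing to Smith normal form yields diagonal entries (1,1,1,1,1).

From H_k ≅ ker(∂_k) / im(∂_{k+1}) we obtain:

  H_0: rank C_0 − rank ∂_1 = 5 − 4 = 1, and the invariant factors of ∂_1 are all 1, so H_0 ≅ Z.

(K is a triangulation of the Möbius band.)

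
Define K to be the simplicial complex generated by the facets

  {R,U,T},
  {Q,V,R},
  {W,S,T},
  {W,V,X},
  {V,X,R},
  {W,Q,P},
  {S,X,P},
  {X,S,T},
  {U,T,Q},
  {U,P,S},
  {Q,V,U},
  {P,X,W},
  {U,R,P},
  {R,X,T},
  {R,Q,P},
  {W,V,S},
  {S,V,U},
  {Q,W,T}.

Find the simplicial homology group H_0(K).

Fix the vertex order P < Q < R < S < T < U < V < W < X and write every simplex with vertices in increasing order. Then dim K = 2 and the simplices of K are:

  0-simplices (9): P, Q, R, S, T, U, V, W, X
  1-simplices (27): PQ, PR, PS, PU, PW, PX, QR, QT, QU, QV, QW, RT, RU, RV, RX, ST, SU, SV, SW, SX, TU, TW, TX, UV, VW, VX, WX
  2-simplices (18): PQR, PQW, PRU, PSU, PSX, PWX, QRV, QTU, QTW, QUV, RTU, RTX, RVX, STW, STX, SUV, SVW, VWX

giving chain groups C_0 ≅ Z^9, C_1 ≅ Z^27, C_2 ≅ Z^18.

Boundary ∂_1: C_1 → C_0 sends each edge [p,q] (with p < q) to q − p. For instance
  ∂PR = R − P.
The 9×27 boundary matrix has rank 8 and Smith normal form diag(1,1,1,1,1,1,1,1).

Boundary ∂_2: C_2 → C_1 sends each 2-simplex [p,q,r] to [q,r] − [p,r] + [p,q]. For instance
  ∂QTU = TU − QU + QT,
  ∂QUV = UV − QV + QU.
The 27×18 boundary matrix has rank 18 and Smith normal form diag(1,1,1,1,1,1,1,1,1,1,1,1,1,1,1,1,1,2).

Computing H_k = (kernel of ∂_k) / (image of ∂_{k+1}):

  H_0: rank C_0 − rank ∂_1 = 9 − 8 = 1, and the invariant factors of ∂_1 are all 1, so H_0 = Z.

H_0 ≅ Z.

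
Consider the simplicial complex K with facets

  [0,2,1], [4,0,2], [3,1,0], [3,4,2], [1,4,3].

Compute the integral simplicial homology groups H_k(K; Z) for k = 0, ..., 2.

H_0 = Z,  H_1 = Z,  H_2 = 0.

We work with the vertex ordering 0 < 1 < 2 < 3 < 4. The simplices of K, each written with vertices in increasing order, are:

  0-simplices (5): [0], [1], [2], [3], [4]
  1-simplices (10): [0,1], [0,2], [0,3], [0,4], [1,2], [1,3], [1,4], [2,3], [2,4], [3,4]
  2-simplices (5): [0,1,2], [0,1,3], [0,2,4], [1,3,4], [2,3,4]

giving chain groups C_0 ≅ Z^5, C_1 ≅ Z^10, C_2 ≅ Z^5.

∂_1: C_1 → C_0 sends each edge [p,q] (with p < q) to q − p. For instance
  ∂[1,3] = [3] − [1].
The resulting 5×10 matrix has rank 4, and its Smith normal form has invariant factors (1,1,1,1).

The boundary map ∂_2: C_2 → C_1 sends each 2-simplex [p,q,r] to [q,r] − [p,r] + [p,q]. For instance
  ∂[1,3,4] = [3,4] − [1,4] + [1,3],
  ∂[2,3,4] = [3,4] − [2,4] + [2,3].
The resulting 10×5 matrix has rank 5, and its Smith normal form has invariant factors (1,1,1,1,1).

Now H_k = ker ∂_k / im ∂_{k+1}, so:

  H_0: rank C_0 − rank ∂_1 = 5 − 4 = 1, and the invariant factors of ∂_1 are all 1, so H_0 = Z.
  H_1: rank ker ∂_1 − rank ∂_2 = (10 − 4) − 5 = 1, and the invariant factors of ∂_2 are all 1, so H_1 = Z.
  H_2: rank ker ∂_2 − rank ∂_3 = (5 − 5) − 0 = 0, and there is no ∂_3, so H_2 = 0.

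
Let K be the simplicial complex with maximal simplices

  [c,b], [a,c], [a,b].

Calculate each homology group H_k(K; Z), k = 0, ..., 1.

Fix the vertex order a < b < c and write every simplex with vertices in increasing order. Then dim K = 1 and the simplices of K are:

  0-simplices (3): a, b, c
  1-simplices (3): ab, ac, bc

giving chain groups C_0 ≅ Z^3, C_1 ≅ Z^3.

Boundary ∂_1: C_1 → C_0 is given by ∂[p,q] = [q] − [p]. For instance
  ∂ac = c − a.
The 3×3 boundary matrix has rank 2 and Smith normal form diag(1,1).

Reading off H_k = ker ∂_k / im ∂_{k+1}:

  H_0: rank C_0 − rank ∂_1 = 3 − 2 = 1, and the invariant factors of ∂_1 are all 1, so H_0 = Z.
  H_1: rank ker ∂_1 − rank ∂_2 = (3 − 2) − 0 = 1, and there is no ∂_2, so H_1 = Z.

H_0 = Z,  H_1 = Z.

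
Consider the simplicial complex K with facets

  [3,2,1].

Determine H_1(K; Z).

Take the total order 1 < 2 < 3 on the vertex set. Then K (dimension 2) consists of the simplices:

  0-simplices (3): [1], [2], [3]
  1-simplices (3): [1,2], [1,3], [2,3]
  2-simplices (1): [1,2,3]

giving chain groups C_0 ≅ Z^3, C_1 ≅ Z^3, C_2 ≅ Z^1.

Boundary ∂_1: C_1 → C_0 maps an edge to its endpoints' difference, ∂[p,q] = q − p. For instance
  ∂[1,3] = [3] − [1].
This gives a 3×3 integer matrix of rank 2; reducing to Smith normal form yields diagonal entries (1,1).

∂_2: C_2 → C_1 sends each 2-simplex [p,q,r] to [q,r] − [p,r] + [p,q]. For instance
  ∂[1,2,3] = [2,3] − [1,3] + [1,2].
As a 3×1 matrix over Z this has rank 1, with invariant factors (1).

Computing H_k = (kernel of ∂_k) / (image of ∂_{k+1}):

  H_1: rank ker ∂_1 − rank ∂_2 = (3 − 2) − 1 = 0, and the invariant factors of ∂_2 are all 1, so H_1 ≅ 0.

(K is a triangulation of the 2-simplex.)

H_1 = 0.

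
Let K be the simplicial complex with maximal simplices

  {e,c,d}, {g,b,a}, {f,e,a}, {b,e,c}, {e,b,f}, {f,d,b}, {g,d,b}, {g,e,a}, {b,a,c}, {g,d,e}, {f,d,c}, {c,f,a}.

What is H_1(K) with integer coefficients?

H_1 = Z/2.

Fix the vertex order a < b < c < d < e < f < g and write every simplex with vertices in increasing order. Then dim K = 2 and the simplices of K are:

  0-simplices (7): a, b, c, d, e, f, g
  1-simplices (18): ab, ac, ae, af, ag, bc, bd, be, bf, bg, cd, ce, cf, de, df, dg, ef, eg
  2-simplices (12): abc, abg, acf, aef, aeg, bce, bdf, bdg, bef, cde, cdf, deg

so the chain groups are C_0 ≅ Z^7, C_1 ≅ Z^18, C_2 ≅ Z^12.

Boundary ∂_1: C_1 → C_0 maps an edge to its endpoints' difference, ∂[p,q] = q − p. For instance
  ∂ce = e − c.
This gives a 7×18 integer matrix of rank 6; reducing to Smith normal form yields diagonal entries (1,1,1,1,1,1).

The boundary map ∂_2: C_2 → C_1 acts by ∂[p,q,r] = [q,r] − [p,r] + [p,q]. For instance
  ∂cdf = df − cf + cd,
  ∂bdg = dg − bg + bd.
As a 18×12 matrix over Z this has rank 12, with invariant factors (1,1,1,1,1,1,1,1,1,1,1,2).

Reading off H_k = ker ∂_k / im ∂_{k+1}:

  H_1: rank ker ∂_1 − rank ∂_2 = (18 − 6) − 12 = 0, and ∂_2 has invariant factor 2 > 1, so H_1 ≅ Z/2.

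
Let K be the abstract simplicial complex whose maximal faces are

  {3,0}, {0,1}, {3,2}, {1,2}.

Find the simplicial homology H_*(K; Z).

H_0 ≅ Z,  H_1 ≅ Z.

Fix the vertex order 0 < 1 < 2 < 3 and write every simplex with vertices in increasing order. Then dim K = 1 and the simplices of K are:

  0-simplices (4): [0], [1], [2], [3]
  1-simplices (4): [0,1], [0,3], [1,2], [2,3]

so the chain groups are C_0 ≅ Z^4, C_1 ≅ Z^4.

Boundary ∂_1: C_1 → C_0 sends each edge [p,q] (with p < q) to q − p. For instance
  ∂[1,2] = [2] − [1].
The resulting 4×4 matrix has rank 3, and its Smith normal form has invariant factors (1,1,1).

Reading off H_k = ker ∂_k / im ∂_{k+1}:

  H_0: rank C_0 − rank ∂_1 = 4 − 3 = 1, and the invariant factors of ∂_1 are all 1, so H_0 = Z.
  H_1: rank ker ∂_1 − rank ∂_2 = (4 − 3) − 0 = 1, and there is no ∂_2, so H_1 = Z.

As a check, the Euler characteristic is 4 − 4 = 0, which agrees with 1 − 1 = 0.
(K is a triangulation of the circle S^1.)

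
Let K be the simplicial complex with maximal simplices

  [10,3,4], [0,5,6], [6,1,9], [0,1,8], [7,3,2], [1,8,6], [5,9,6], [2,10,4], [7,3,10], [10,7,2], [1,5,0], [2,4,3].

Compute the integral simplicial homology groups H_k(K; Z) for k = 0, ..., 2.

We work with the vertex ordering 0 < 1 < 2 < 3 < 4 < 5 < 6 < 7 < 8 < 9 < 10. The simplices of K, each written with vertices in increasing order, are:

  0-simplices (11): [0], [1], [2], [3], [4], [5], [6], [7], [8], [9], [10]
  1-simplices (21): [0,1], [0,5], [0,6], [0,8], [1,5], [1,6], [1,8], [1,9], [2,3], [2,4], [2,7], [2,10], [3,4], [3,7], [3,10], [4,10], [5,6], [5,9], [6,8], [6,9], [7,10]
  2-simplices (12): [0,1,5], [0,1,8], [0,5,6], [1,6,8], [1,6,9], [2,3,4], [2,3,7], [2,4,10], [2,7,10], [3,4,10], [3,7,10], [5,6,9]

giving chain groups C_0 ≅ Z^11, C_1 ≅ Z^21, C_2 ≅ Z^12.

The boundary map ∂_1: C_1 → C_0 is given by ∂[p,q] = [q] − [p]. For instance
  ∂[4,10] = [10] − [4].
The 11×21 boundary matrix has rank 9 and Smith normal form diag(1,1,1,1,1,1,1,1,1).

Boundary ∂_2: C_2 → C_1 maps a triangle to the signed sum of its edges. For instance
  ∂[2,7,10] = [7,10] − [2,10] + [2,7],
  ∂[2,3,7] = [3,7] − [2,7] + [2,3].
The resulting 21×12 matrix has rank 11, and its Smith normal form has invariant factors (1,1,1,1,1,1,1,1,1,1,1).

Now H_k = ker ∂_k / im ∂_{k+1}, so:

  H_0: rank C_0 − rank ∂_1 = 11 − 9 = 2, and the invariant factors of ∂_1 are all 1, so H_0 ≅ Z^2.
  H_1: rank ker ∂_1 − rank ∂_2 = (21 − 9) − 11 = 1, and the invariant factors of ∂_2 are all 1, so H_1 ≅ Z.
  H_2: rank ker ∂_2 − rank ∂_3 = (12 − 11) − 0 = 1, and there is no ∂_3, so H_2 ≅ Z.

As a check, the Euler characteristic is 11 − 21 + 12 = 2, which agrees with 2 − 1 + 1 = 2.

H_0 = Z^2,  H_1 = Z,  H_2 = Z.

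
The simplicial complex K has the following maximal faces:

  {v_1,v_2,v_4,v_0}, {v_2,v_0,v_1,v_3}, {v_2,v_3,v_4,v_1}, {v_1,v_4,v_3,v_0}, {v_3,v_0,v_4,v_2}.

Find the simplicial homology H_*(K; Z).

H_0 ≅ Z,  H_1 = 0,  H_2 = 0,  H_3 ≅ Z.

Fix the vertex order v_0 < v_1 < v_2 < v_3 < v_4 and write every simplex with vertices in increasing order. Then dim K = 3 and the simplices of K are:

  0-simplices (5): [v_0], [v_1], [v_2], [v_3], [v_4]
  1-simplices (10): [v_0,v_1], [v_0,v_2], [v_0,v_3], [v_0,v_4], [v_1,v_2], [v_1,v_3], [v_1,v_4], [v_2,v_3], [v_2,v_4], [v_3,v_4]
  2-simplices (10): [v_0,v_1,v_2], [v_0,v_1,v_3], [v_0,v_1,v_4], [v_0,v_2,v_3], [v_0,v_2,v_4], [v_0,v_3,v_4], [v_1,v_2,v_3], [v_1,v_2,v_4], [v_1,v_3,v_4], [v_2,v_3,v_4]
  3-simplices (5): [v_0,v_1,v_2,v_3], [v_0,v_1,v_2,v_4], [v_0,v_1,v_3,v_4], [v_0,v_2,v_3,v_4], [v_1,v_2,v_3,v_4]

giving chain groups C_0 ≅ Z^5, C_1 ≅ Z^10, C_2 ≅ Z^10, C_3 ≅ Z^5.

∂_1: C_1 → C_0 sends each edge [p,q] (with p < q) to q − p. For instance
  ∂[v_1,v_2] = [v_2] − [v_1].
As a 5×10 matrix over Z this has rank 4, with invariant factors (1,1,1,1).

The boundary map ∂_2: C_2 → C_1 maps a triangle to the signed sum of its edges. For instance
  ∂[v_2,v_3,v_4] = [v_3,v_4] − [v_2,v_4] + [v_2,v_3],
  ∂[v_0,v_1,v_4] = [v_1,v_4] − [v_0,v_4] + [v_0,v_1].
The 10×10 boundary matrix has rank 6 and Smith normal form diag(1,1,1,1,1,1).

The boundary map ∂_3: C_3 → C_2 sends each 3-simplex σ to the alternating sum Σ_i (−1)^i (σ with its i-th vertex removed). For instance
  ∂[v_0,v_1,v_2,v_3] = [v_1,v_2,v_3] − [v_0,v_2,v_3] + [v_0,v_1,v_3] − [v_0,v_1,v_2],
  ∂[v_0,v_2,v_3,v_4] = [v_2,v_3,v_4] − [v_0,v_3,v_4] + [v_0,v_2,v_4] − [v_0,v_2,v_3].
The resulting 10×5 matrix has rank 4, and its Smith normal form has invariant factors (1,1,1,1).

Computing H_k = (kernel of ∂_k) / (image of ∂_{k+1}):

  H_0: rank C_0 − rank ∂_1 = 5 − 4 = 1, and the invariant factors of ∂_1 are all 1, so H_0 = Z.
  H_1: rank ker ∂_1 − rank ∂_2 = (10 − 4) − 6 = 0, and the invariant factors of ∂_2 are all 1, so H_1 = 0.
  H_2: rank ker ∂_2 − rank ∂_3 = (10 − 6) − 4 = 0, and the invariant factors of ∂_3 are all 1, so H_2 = 0.
  H_3: rank ker ∂_3 − rank ∂_4 = (5 − 4) − 0 = 1, and there is no ∂_4, so H_3 = Z.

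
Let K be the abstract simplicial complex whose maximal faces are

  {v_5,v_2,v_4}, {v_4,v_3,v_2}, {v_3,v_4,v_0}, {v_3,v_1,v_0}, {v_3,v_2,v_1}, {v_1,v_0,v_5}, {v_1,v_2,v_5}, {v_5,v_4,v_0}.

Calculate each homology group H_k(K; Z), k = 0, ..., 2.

K has 6 vertices, 12 edges, 8 triangles.
rank ∂_0 = 0, rank ∂_1 = 5 ⇒ b_0 = 6 − 0 − 5 = 1; all invariant factors of ∂_1 are 1 so no torsion. So H_0 = Z.
rank ∂_1 = 5, rank ∂_2 = 7 ⇒ b_1 = 12 − 5 − 7 = 0; all invariant factors of ∂_2 are 1 so no torsion. So H_1 = 0.
rank ∂_2 = 7, rank ∂_3 = 0 ⇒ b_2 = 8 − 7 − 0 = 1. So H_2 = Z.

H_0 ≅ Z,  H_1 = 0,  H_2 ≅ Z.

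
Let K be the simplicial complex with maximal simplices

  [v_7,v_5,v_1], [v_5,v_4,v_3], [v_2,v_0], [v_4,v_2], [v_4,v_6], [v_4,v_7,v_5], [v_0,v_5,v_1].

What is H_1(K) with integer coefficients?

H_1 ≅ Z.

Order the vertices as v_0 < v_1 < v_2 < v_3 < v_4 < v_5 < v_6 < v_7. Listing each simplex with vertices in this order, K has dimension 2 with simplices:

  0-simplices (8): [v_0], [v_1], [v_2], [v_3], [v_4], [v_5], [v_6], [v_7]
  1-simplices (12): [v_0,v_1], [v_0,v_2], [v_0,v_5], [v_1,v_5], [v_1,v_7], [v_2,v_4], [v_3,v_4], [v_3,v_5], [v_4,v_5], [v_4,v_6], [v_4,v_7], [v_5,v_7]
  2-simplices (4): [v_0,v_1,v_5], [v_1,v_5,v_7], [v_3,v_4,v_5], [v_4,v_5,v_7]

so the chain groups are C_0 ≅ Z^8, C_1 ≅ Z^12, C_2 ≅ Z^4.

∂_1: C_1 → C_0 maps an edge to its endpoints' difference, ∂[p,q] = q − p.
The resulting 8×12 matrix has rank 7, and its Smith normal form has invariant factors (1,1,1,1,1,1,1).

Boundary ∂_2: C_2 → C_1 sends each 2-simplex [p,q,r] to [q,r] − [p,r] + [p,q]. For instance
  ∂[v_4,v_5,v_7] = [v_5,v_7] − [v_4,v_7] + [v_4,v_5],
  ∂[v_1,v_5,v_7] = [v_5,v_7] − [v_1,v_7] + [v_1,v_5].
The resulting 12×4 matrix has rank 4, and its Smith normal form has invariant factors (1,1,1,1).

Now H_k = ker ∂_k / im ∂_{k+1}, so:

  H_1: rank ker ∂_1 − rank ∂_2 = (12 − 7) − 4 = 1, and the invariant factors of ∂_2 are all 1, so H_1 ≅ Z.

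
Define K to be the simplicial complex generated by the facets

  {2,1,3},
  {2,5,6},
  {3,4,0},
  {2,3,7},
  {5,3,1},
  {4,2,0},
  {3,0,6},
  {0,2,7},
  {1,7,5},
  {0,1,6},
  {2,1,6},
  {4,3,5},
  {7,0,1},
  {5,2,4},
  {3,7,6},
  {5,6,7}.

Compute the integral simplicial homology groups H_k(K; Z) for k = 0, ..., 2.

H_0 = Z,  H_1 = Z^2,  H_2 = Z.

Fix the vertex order 0 < 1 < 2 < 3 < 4 < 5 < 6 < 7 and write every simplex with vertices in increasing order. Then dim K = 2 and the simplices of K are:

  0-simplices (8): [0], [1], [2], [3], [4], [5], [6], [7]
  1-simplices (24): (24 of them)
  2-simplices (16): [0,1,6], [0,1,7], [0,2,4], [0,2,7], [0,3,4], [0,3,6], [1,2,3], [1,2,6], [1,3,5], [1,5,7], [2,3,7], [2,4,5], [2,5,6], [3,4,5], [3,6,7], [5,6,7]

giving chain groups C_0 ≅ Z^8, C_1 ≅ Z^24, C_2 ≅ Z^16.

The boundary map ∂_1: C_1 → C_0 sends each edge [p,q] (with p < q) to q − p. For instance
  ∂[0,4] = [4] − [0].
As a 8×24 matrix over Z this has rank 7, with invariant factors (1,1,1,1,1,1,1).

The boundary map ∂_2: C_2 → C_1 sends each 2-simplex [p,q,r] to [q,r] − [p,r] + [p,q]. For instance
  ∂[2,4,5] = [4,5] − [2,5] + [2,4],
  ∂[1,5,7] = [5,7] − [1,7] + [1,5].
This gives a 24×16 integer matrix of rank 15; reducing to Smith normal form yields diagonal entries (1,1,1,1,1,1,1,1,1,1,1,1,1,1,1).

From H_k ≅ ker(∂_k) / im(∂_{k+1}) we obtain:

  H_0: rank C_0 − rank ∂_1 = 8 − 7 = 1, and the invariant factors of ∂_1 are all 1, so H_0 = Z.
  H_1: rank ker ∂_1 − rank ∂_2 = (24 − 7) − 15 = 2, and the invariant factors of ∂_2 are all 1, so H_1 = Z^2.
  H_2: rank ker ∂_2 − rank ∂_3 = (16 − 15) − 0 = 1, and there is no ∂_3, so H_2 = Z.

As a check, the Euler characteristic is 8 − 24 + 16 = 0, which agrees with 1 − 2 + 1 = 0.
(K is a triangulation of the torus T^2.)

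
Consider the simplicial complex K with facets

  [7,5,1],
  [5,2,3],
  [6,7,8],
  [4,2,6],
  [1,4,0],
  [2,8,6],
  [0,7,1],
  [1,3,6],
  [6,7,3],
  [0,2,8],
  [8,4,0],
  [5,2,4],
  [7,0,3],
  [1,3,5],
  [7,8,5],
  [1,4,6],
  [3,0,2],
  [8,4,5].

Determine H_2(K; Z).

Fix the vertex order 0 < 1 < 2 < 3 < 4 < 5 < 6 < 7 < 8 and write every simplex with vertices in increasing order. Then dim K = 2 and the simplices of K are:

  0-simplices (9): [0], [1], [2], [3], [4], [5], [6], [7], [8]
  1-simplices (27): (27 of them)
  2-simplices (18): [0,1,4], [0,1,7], [0,2,3], [0,2,8], [0,3,7], [0,4,8], [1,3,5], [1,3,6], [1,4,6], [1,5,7], [2,3,5], [2,4,5], [2,4,6], [2,6,8], [3,6,7], [4,5,8], [5,7,8], [6,7,8]

Hence C_0 ≅ Z^9, C_1 ≅ Z^27, C_2 ≅ Z^18.

Boundary ∂_1: C_1 → C_0 is given by ∂[p,q] = [q] − [p]. For instance
  ∂[4,5] = [5] − [4].
The 9×27 boundary matrix has rank 8 and Smith normal form diag(1,1,1,1,1,1,1,1).

∂_2: C_2 → C_1 sends each 2-simplex [p,q,r] to [q,r] − [p,r] + [p,q]. For instance
  ∂[1,3,5] = [3,5] − [1,5] + [1,3],
  ∂[2,6,8] = [6,8] − [2,8] + [2,6].
This gives a 27×18 integer matrix of rank 18; reducing to Smith normal form yields diagonal entries (1,1,1,1,1,1,1,1,1,1,1,1,1,1,1,1,1,2).

Computing H_k = (kernel of ∂_k) / (image of ∂_{k+1}):

  H_2: rank ker ∂_2 − rank ∂_3 = (18 − 18) − 0 = 0, and there is no ∂_3, so H_2 = 0.

H_2 = 0.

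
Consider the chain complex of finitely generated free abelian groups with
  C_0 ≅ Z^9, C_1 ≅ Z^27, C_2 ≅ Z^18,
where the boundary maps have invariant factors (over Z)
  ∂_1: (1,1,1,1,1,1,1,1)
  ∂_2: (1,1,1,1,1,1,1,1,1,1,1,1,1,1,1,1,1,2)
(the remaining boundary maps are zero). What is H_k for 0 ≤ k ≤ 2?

H_0: b_0 = 9 − 0 − 8 = 1; torsion from ∂_1 factors > 1: none. So H_0 ≅ Z.
H_1: b_1 = 27 − 8 − 18 = 1; torsion from ∂_2 factors > 1: [2]. So H_1 ≅ Z ⊕ Z/2.
H_2: b_2 = 18 − 18 − 0 = 0; torsion from ∂_3 factors > 1: none. So H_2 ≅ 0.

H_0 ≅ Z,  H_1 ≅ Z ⊕ Z/2,  H_2 = 0.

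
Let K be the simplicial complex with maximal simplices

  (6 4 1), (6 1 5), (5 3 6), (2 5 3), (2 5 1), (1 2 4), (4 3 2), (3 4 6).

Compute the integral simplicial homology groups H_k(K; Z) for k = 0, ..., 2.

Order the vertices as 1 < 2 < 3 < 4 < 5 < 6. Listing each simplex with vertices in this order, K has dimension 2 with simplices:

  0-simplices (6): [1], [2], [3], [4], [5], [6]
  1-simplices (12): [1,2], [1,4], [1,5], [1,6], [2,3], [2,4], [2,5], [3,4], [3,5], [3,6], [4,6], [5,6]
  2-simplices (8): [1,2,4], [1,2,5], [1,4,6], [1,5,6], [2,3,4], [2,3,5], [3,4,6], [3,5,6]

giving chain groups C_0 ≅ Z^6, C_1 ≅ Z^12, C_2 ≅ Z^8.

Boundary ∂_1: C_1 → C_0 is given by ∂[p,q] = [q] − [p].
The 6×12 boundary matrix has rank 5 and Smith normal form diag(1,1,1,1,1).

∂_2: C_2 → C_1 acts by ∂[p,q,r] = [q,r] − [p,r] + [p,q]. For instance
  ∂[3,5,6] = [5,6] − [3,6] + [3,5],
  ∂[1,4,6] = [4,6] − [1,6] + [1,4].
The 12×8 boundary matrix has rank 7 and Smith normal form diag(1,1,1,1,1,1,1).

Now H_k = ker ∂_k / im ∂_{k+1}, so:

  H_0: rank C_0 − rank ∂_1 = 6 − 5 = 1, and the invariant factors of ∂_1 are all 1, so H_0 = Z.
  H_1: rank ker ∂_1 − rank ∂_2 = (12 − 5) − 7 = 0, and the invariant factors of ∂_2 are all 1, so H_1 = 0.
  H_2: rank ker ∂_2 − rank ∂_3 = (8 − 7) − 0 = 1, and there is no ∂_3, so H_2 = Z.

As a check, the Euler characteristic is 6 − 12 + 8 = 2, which agrees with 1 − 0 + 1 = 2.

H_0 ≅ Z,  H_1 = 0,  H_2 ≅ Z.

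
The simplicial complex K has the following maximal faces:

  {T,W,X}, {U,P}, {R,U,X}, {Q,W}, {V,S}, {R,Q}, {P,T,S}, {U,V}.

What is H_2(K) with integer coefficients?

H_2 ≅ 0.

We work with the vertex ordering P < Q < R < S < T < U < V < W < X. The simplices of K, each written with vertices in increasing order, are:

  0-simplices (9): P, Q, R, S, T, U, V, W, X
  1-simplices (14): PS, PT, PU, QR, QW, RU, RX, ST, SV, TW, TX, UV, UX, WX
  2-simplices (3): PST, RUX, TWX

Hence C_0 ≅ Z^9, C_1 ≅ Z^14, C_2 ≅ Z^3.

The boundary map ∂_1: C_1 → C_0 sends each edge [p,q] (with p < q) to q − p. For instance
  ∂PT = T − P.
As a 9×14 matrix over Z this has rank 8, with invariant factors (1,1,1,1,1,1,1,1).

The boundary map ∂_2: C_2 → C_1 maps a triangle to the signed sum of its edges. For instance
  ∂RUX = UX − RX + RU,
  ∂PST = ST − PT + PS.
As a 14×3 matrix over Z this has rank 3, with invariant factors (1,1,1).

Reading off H_k = ker ∂_k / im ∂_{k+1}:

  H_2: rank ker ∂_2 − rank ∂_3 = (3 − 3) − 0 = 0, and there is no ∂_3, so H_2 = 0.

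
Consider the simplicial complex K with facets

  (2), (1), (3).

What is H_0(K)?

H_0 ≅ Z^3.

K has 3 vertices.
rank ∂_0 = 0, rank ∂_1 = 0 ⇒ b_0 = 3 − 0 − 0 = 3. So H_0 = Z^3.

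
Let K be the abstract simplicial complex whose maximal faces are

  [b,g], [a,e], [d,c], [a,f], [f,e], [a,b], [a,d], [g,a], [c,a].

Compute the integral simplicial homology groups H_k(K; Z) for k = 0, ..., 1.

H_0 ≅ Z,  H_1 ≅ Z^3.

Order the vertices as a < b < c < d < e < f < g. Listing each simplex with vertices in this order, K has dimension 1 with simplices:

  0-simplices (7): a, b, c, d, e, f, g
  1-simplices (9): ab, ac, ad, ae, af, ag, bg, cd, ef

so the chain groups are C_0 ≅ Z^7, C_1 ≅ Z^9.

The boundary map ∂_1: C_1 → C_0 is given by ∂[p,q] = [q] − [p]. For instance
  ∂af = f − a.
This gives a 7×9 integer matrix of rank 6; reducing to Smith normal form yields diagonal entries (1,1,1,1,1,1).

Computing H_k = (kernel of ∂_k) / (image of ∂_{k+1}):

  H_0: rank C_0 − rank ∂_1 = 7 − 6 = 1, and the invariant factors of ∂_1 are all 1, so H_0 ≅ Z.
  H_1: rank ker ∂_1 − rank ∂_2 = (9 − 6) − 0 = 3, and there is no ∂_2, so H_1 ≅ Z^3.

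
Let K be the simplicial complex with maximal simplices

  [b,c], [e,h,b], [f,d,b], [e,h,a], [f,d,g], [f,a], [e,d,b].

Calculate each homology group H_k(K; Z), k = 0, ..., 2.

Fix the vertex order a < b < c < d < e < f < g < h and write every simplex with vertices in increasing order. Then dim K = 2 and the simplices of K are:

  0-simplices (8): a, b, c, d, e, f, g, h
  1-simplices (13): ae, af, ah, bc, bd, be, bf, bh, de, df, dg, eh, fg
  2-simplices (5): aeh, bde, bdf, beh, dfg

Hence C_0 ≅ Z^8, C_1 ≅ Z^13, C_2 ≅ Z^5.

∂_1: C_1 → C_0 is given by ∂[p,q] = [q] − [p]. For instance
  ∂bf = f − b.
The resulting 8×13 matrix has rank 7, and its Smith normal form has invariant factors (1,1,1,1,1,1,1).

∂_2: C_2 → C_1 maps a triangle to the signed sum of its edges. For instance
  ∂aeh = eh − ah + ae,
  ∂dfg = fg − dg + df.
As a 13×5 matrix over Z this has rank 5, with invariant factors (1,1,1,1,1).

Now H_k = ker ∂_k / im ∂_{k+1}, so:

  H_0: rank C_0 − rank ∂_1 = 8 − 7 = 1, and the invariant factors of ∂_1 are all 1, so H_0 ≅ Z.
  H_1: rank ker ∂_1 − rank ∂_2 = (13 − 7) − 5 = 1, and the invariant factors of ∂_2 are all 1, so H_1 ≅ Z.
  H_2: rank ker ∂_2 − rank ∂_3 = (5 − 5) − 0 = 0, and there is no ∂_3, so H_2 ≅ 0.

H_0 = Z,  H_1 = Z,  H_2 = 0.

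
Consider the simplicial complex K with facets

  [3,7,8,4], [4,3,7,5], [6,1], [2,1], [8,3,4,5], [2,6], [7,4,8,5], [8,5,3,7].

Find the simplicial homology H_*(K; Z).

K has 8 vertices, 13 edges, 10 triangles, 5 3-simplices.
rank ∂_0 = 0, rank ∂_1 = 6 ⇒ b_0 = 8 − 0 − 6 = 2; all invariant factors of ∂_1 are 1 so no torsion. So H_0 = Z^2.
rank ∂_1 = 6, rank ∂_2 = 6 ⇒ b_1 = 13 − 6 − 6 = 1; all invariant factors of ∂_2 are 1 so no torsion. So H_1 = Z.
rank ∂_2 = 6, rank ∂_3 = 4 ⇒ b_2 = 10 − 6 − 4 = 0; all invariant factors of ∂_3 are 1 so no torsion. So H_2 = 0.
rank ∂_3 = 4, rank ∂_4 = 0 ⇒ b_3 = 5 − 4 − 0 = 1. So H_3 = Z.

H_0 ≅ Z^2,  H_1 ≅ Z,  H_2 = 0,  H_3 ≅ Z.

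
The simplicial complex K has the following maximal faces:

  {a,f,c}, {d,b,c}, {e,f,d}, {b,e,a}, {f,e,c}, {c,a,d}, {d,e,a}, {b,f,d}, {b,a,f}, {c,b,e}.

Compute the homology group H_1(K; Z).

K has 6 vertices, 15 edges, 10 triangles.
rank ∂_1 = 5, rank ∂_2 = 10 ⇒ b_1 = 15 − 5 − 10 = 0; ∂_2 has invariant factor(s) [2] giving torsion. So H_1 ≅ Z/2.

H_1 = Z/2.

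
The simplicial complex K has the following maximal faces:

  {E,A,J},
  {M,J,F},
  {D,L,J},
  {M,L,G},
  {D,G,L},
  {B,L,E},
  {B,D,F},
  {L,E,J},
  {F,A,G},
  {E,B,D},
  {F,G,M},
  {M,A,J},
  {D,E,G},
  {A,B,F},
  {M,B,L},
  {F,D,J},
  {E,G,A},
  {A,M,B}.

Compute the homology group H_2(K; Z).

H_2 = 0.

Fix the vertex order A < B < D < E < F < G < J < L < M and write every simplex with vertices in increasing order. Then dim K = 2 and the simplices of K are:

  0-simplices (9): A, B, D, E, F, G, J, L, M
  1-simplices (27): AB, AE, AF, AG, AJ, AM, BD, BE, BF, BL, BM, DE, DF, DG, DJ, DL, EG, EJ, EL, FG, FJ, FM, GL, GM, JL, JM, LM
  2-simplices (18): ABF, ABM, AEG, AEJ, AFG, AJM, BDE, BDF, BEL, BLM, DEG, DFJ, DGL, DJL, EJL, FGM, FJM, GLM

giving chain groups C_0 ≅ Z^9, C_1 ≅ Z^27, C_2 ≅ Z^18.

The boundary map ∂_1: C_1 → C_0 is given by ∂[p,q] = [q] − [p]. For instance
  ∂DE = E − D.
The 9×27 boundary matrix has rank 8 and Smith normal form diag(1,1,1,1,1,1,1,1).

The boundary map ∂_2: C_2 → C_1 sends each 2-simplex [p,q,r] to [q,r] − [p,r] + [p,q]. For instance
  ∂AJM = JM − AM + AJ,
  ∂BDE = DE − BE + BD.
This gives a 27×18 integer matrix of rank 18; reducing to Smith normal form yields diagonal entries (1,1,1,1,1,1,1,1,1,1,1,1,1,1,1,1,1,2).

From H_k ≅ ker(∂_k) / im(∂_{k+1}) we obtain:

  H_2: rank ker ∂_2 − rank ∂_3 = (18 − 18) − 0 = 0, and there is no ∂_3, so H_2 = 0.

(K is a triangulation of the Klein bottle.)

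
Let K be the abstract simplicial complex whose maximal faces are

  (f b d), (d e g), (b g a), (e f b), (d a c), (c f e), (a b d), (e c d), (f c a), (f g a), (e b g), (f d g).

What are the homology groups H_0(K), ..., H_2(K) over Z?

Order the vertices as a < b < c < d < e < f < g. Listing each simplex with vertices in this order, K has dimension 2 with simplices:

  0-simplices (7): a, b, c, d, e, f, g
  1-simplices (18): ab, ac, ad, af, ag, bd, be, bf, bg, cd, ce, cf, de, df, dg, ef, eg, fg
  2-simplices (12): abd, abg, acd, acf, afg, bdf, bef, beg, cde, cef, deg, dfg

so the chain groups are C_0 ≅ Z^7, C_1 ≅ Z^18, C_2 ≅ Z^12.

Boundary ∂_1: C_1 → C_0 sends each edge [p,q] (with p < q) to q − p. For instance
  ∂af = f − a.
As a 7×18 matrix over Z this has rank 6, with invariant factors (1,1,1,1,1,1).

The boundary map ∂_2: C_2 → C_1 sends each 2-simplex [p,q,r] to [q,r] − [p,r] + [p,q]. For instance
  ∂beg = eg − bg + be,
  ∂abd = bd − ad + ab.
As a 18×12 matrix over Z this has rank 12, with invariant factors (1,1,1,1,1,1,1,1,1,1,1,2).

From H_k ≅ ker(∂_k) / im(∂_{k+1}) we obtain:

  H_0: rank C_0 − rank ∂_1 = 7 − 6 = 1, and the invariant factors of ∂_1 are all 1, so H_0 = Z.
  H_1: rank ker ∂_1 − rank ∂_2 = (18 − 6) − 12 = 0, and ∂_2 has invariant factor 2 > 1, so H_1 = Z/2.
  H_2: rank ker ∂_2 − rank ∂_3 = (12 − 12) − 0 = 0, and there is no ∂_3, so H_2 = 0.

H_0 ≅ Z,  H_1 ≅ Z/2,  H_2 = 0.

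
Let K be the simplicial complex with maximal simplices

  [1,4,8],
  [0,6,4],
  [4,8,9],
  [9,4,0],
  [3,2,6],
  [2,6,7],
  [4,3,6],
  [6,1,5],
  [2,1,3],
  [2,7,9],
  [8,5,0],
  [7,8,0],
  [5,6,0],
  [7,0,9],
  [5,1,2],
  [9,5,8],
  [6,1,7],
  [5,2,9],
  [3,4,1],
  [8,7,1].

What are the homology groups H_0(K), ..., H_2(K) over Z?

H_0 = Z,  H_1 = Z ⊕ Z_2,  H_2 = 0.

We work with the vertex ordering 0 < 1 < 2 < 3 < 4 < 5 < 6 < 7 < 8 < 9. The simplices of K, each written with vertices in increasing order, are:

  0-simplices (10): [0], [1], [2], [3], [4], [5], [6], [7], [8], [9]
  1-simplices (30): (30 of them)
  2-simplices (20): (20 of them)

giving chain groups C_0 ≅ Z^10, C_1 ≅ Z^30, C_2 ≅ Z^20.

The boundary map ∂_1: C_1 → C_0 is given by ∂[p,q] = [q] − [p]. For instance
  ∂[2,9] = [9] − [2].
As a 10×30 matrix over Z this has rank 9, with invariant factors (1,1,1,1,1,1,1,1,1).

∂_2: C_2 → C_1 sends each 2-simplex [p,q,r] to [q,r] − [p,r] + [p,q]. For instance
  ∂[1,3,4] = [3,4] − [1,4] + [1,3],
  ∂[0,4,6] = [4,6] − [0,6] + [0,4].
This gives a 30×20 integer matrix of rank 20; reducing to Smith normal form yields diagonal entries (1,1,1,1,1,1,1,1,1,1,1,1,1,1,1,1,1,1,1,2).

Computing H_k = (kernel of ∂_k) / (image of ∂_{k+1}):

  H_0: rank C_0 − rank ∂_1 = 10 − 9 = 1, and the invariant factors of ∂_1 are all 1, so H_0 ≅ Z.
  H_1: rank ker ∂_1 − rank ∂_2 = (30 − 9) − 20 = 1, and ∂_2 has invariant factor 2 > 1, so H_1 ≅ Z ⊕ Z_2.
  H_2: rank ker ∂_2 − rank ∂_3 = (20 − 20) − 0 = 0, and there is no ∂_3, so H_2 ≅ 0.

As a check, the Euler characteristic is 10 − 30 + 20 = 0, which agrees with 1 − 1 + 0 = 0.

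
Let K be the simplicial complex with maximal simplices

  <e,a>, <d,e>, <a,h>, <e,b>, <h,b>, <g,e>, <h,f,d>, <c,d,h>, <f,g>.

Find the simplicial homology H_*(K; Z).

We work with the vertex ordering a < b < c < d < e < f < g < h. The simplices of K, each written with vertices in increasing order, are:

  0-simplices (8): a, b, c, d, e, f, g, h
  1-simplices (12): ae, ah, be, bh, cd, ch, de, df, dh, eg, fg, fh
  2-simplices (2): cdh, dfh

Hence C_0 ≅ Z^8, C_1 ≅ Z^12, C_2 ≅ Z^2.

∂_1: C_1 → C_0 is given by ∂[p,q] = [q] − [p].
The 8×12 boundary matrix has rank 7 and Smith normal form diag(1,1,1,1,1,1,1).

The boundary map ∂_2: C_2 → C_1 maps a triangle to the signed sum of its edges. For instance
  ∂dfh = fh − dh + df,
  ∂cdh = dh − ch + cd.
The resulting 12×2 matrix has rank 2, and its Smith normal form has invariant factors (1,1).

Reading off H_k = ker ∂_k / im ∂_{k+1}:

  H_0: rank C_0 − rank ∂_1 = 8 − 7 = 1, and the invariant factors of ∂_1 are all 1, so H_0 ≅ Z.
  H_1: rank ker ∂_1 − rank ∂_2 = (12 − 7) − 2 = 3, and the invariant factors of ∂_2 are all 1, so H_1 ≅ Z^3.
  H_2: rank ker ∂_2 − rank ∂_3 = (2 − 2) − 0 = 0, and there is no ∂_3, so H_2 ≅ 0.

H_0 = Z,  H_1 = Z^3,  H_2 = 0.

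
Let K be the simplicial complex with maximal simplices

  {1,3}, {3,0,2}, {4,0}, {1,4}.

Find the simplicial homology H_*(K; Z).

Fix the vertex order 0 < 1 < 2 < 3 < 4 and write every simplex with vertices in increasing order. Then dim K = 2 and the simplices of K are:

  0-simplices (5): [0], [1], [2], [3], [4]
  1-simplices (6): [0,2], [0,3], [0,4], [1,3], [1,4], [2,3]
  2-simplices (1): [0,2,3]

giving chain groups C_0 ≅ Z^5, C_1 ≅ Z^6, C_2 ≅ Z^1.

∂_1: C_1 → C_0 is given by ∂[p,q] = [q] − [p].
As a 5×6 matrix over Z this has rank 4, with invariant factors (1,1,1,1).

Boundary ∂_2: C_2 → C_1 sends each 2-simplex [p,q,r] to [q,r] − [p,r] + [p,q]. For instance
  ∂[0,2,3] = [2,3] − [0,3] + [0,2].
The 6×1 boundary matrix has rank 1 and Smith normal form diag(1).

Now H_k = ker ∂_k / im ∂_{k+1}, so:

  H_0: rank C_0 − rank ∂_1 = 5 − 4 = 1, and the invariant factors of ∂_1 are all 1, so H_0 = Z.
  H_1: rank ker ∂_1 − rank ∂_2 = (6 − 4) − 1 = 1, and the invariant factors of ∂_2 are all 1, so H_1 = Z.
  H_2: rank ker ∂_2 − rank ∂_3 = (1 − 1) − 0 = 0, and there is no ∂_3, so H_2 = 0.

As a check, the Euler characteristic is 5 − 6 + 1 = 0, which agrees with 1 − 1 + 0 = 0.

H_0 = Z,  H_1 = Z,  H_2 = 0.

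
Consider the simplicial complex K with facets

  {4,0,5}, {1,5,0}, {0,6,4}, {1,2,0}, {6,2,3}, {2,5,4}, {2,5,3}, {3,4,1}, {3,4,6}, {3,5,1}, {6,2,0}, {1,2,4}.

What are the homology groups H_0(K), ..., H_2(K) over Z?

Take the total order 0 < 1 < 2 < 3 < 4 < 5 < 6 on the vertex set. Then K (dimension 2) consists of the simplices:

  0-simplices (7): [0], [1], [2], [3], [4], [5], [6]
  1-simplices (18): [0,1], [0,2], [0,4], [0,5], [0,6], [1,2], [1,3], [1,4], [1,5], [2,3], [2,4], [2,5], [2,6], [3,4], [3,5], [3,6], [4,5], [4,6]
  2-simplices (12): [0,1,2], [0,1,5], [0,2,6], [0,4,5], [0,4,6], [1,2,4], [1,3,4], [1,3,5], [2,3,5], [2,3,6], [2,4,5], [3,4,6]

giving chain groups C_0 ≅ Z^7, C_1 ≅ Z^18, C_2 ≅ Z^12.

Boundary ∂_1: C_1 → C_0 maps an edge to its endpoints' difference, ∂[p,q] = q − p. For instance
  ∂[0,6] = [6] − [0].
The 7×18 boundary matrix has rank 6 and Smith normal form diag(1,1,1,1,1,1).

The boundary map ∂_2: C_2 → C_1 maps a triangle to the signed sum of its edges. For instance
  ∂[0,4,6] = [4,6] − [0,6] + [0,4],
  ∂[2,3,6] = [3,6] − [2,6] + [2,3].
The 18×12 boundary matrix has rank 12 and Smith normal form diag(1,1,1,1,1,1,1,1,1,1,1,2).

Computing H_k = (kernel of ∂_k) / (image of ∂_{k+1}):

  H_0: rank C_0 − rank ∂_1 = 7 − 6 = 1, and the invariant factors of ∂_1 are all 1, so H_0 = Z.
  H_1: rank ker ∂_1 − rank ∂_2 = (18 − 6) − 12 = 0, and ∂_2 has invariant factor 2 > 1, so H_1 = Z_2.
  H_2: rank ker ∂_2 − rank ∂_3 = (12 − 12) − 0 = 0, and there is no ∂_3, so H_2 = 0.

As a check, the Euler characteristic is 7 − 18 + 12 = 1, which agrees with 1 − 0 + 0 = 1.

H_0 = Z,  H_1 = Z_2,  H_2 = 0.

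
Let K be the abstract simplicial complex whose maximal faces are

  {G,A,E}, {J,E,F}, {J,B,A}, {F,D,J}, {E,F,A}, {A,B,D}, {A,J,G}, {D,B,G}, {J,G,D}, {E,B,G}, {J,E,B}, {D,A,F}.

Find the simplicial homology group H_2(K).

Take the total order A < B < D < E < F < G < J on the vertex set. Then K (dimension 2) consists of the simplices:

  0-simplices (7): A, B, D, E, F, G, J
  1-simplices (18): AB, AD, AE, AF, AG, AJ, BD, BE, BG, BJ, DF, DG, DJ, EF, EG, EJ, FJ, GJ
  2-simplices (12): ABD, ABJ, ADF, AEF, AEG, AGJ, BDG, BEG, BEJ, DFJ, DGJ, EFJ

so the chain groups are C_0 ≅ Z^7, C_1 ≅ Z^18, C_2 ≅ Z^12.

The boundary map ∂_1: C_1 → C_0 is given by ∂[p,q] = [q] − [p].
The 7×18 boundary matrix has rank 6 and Smith normal form diag(1,1,1,1,1,1).

∂_2: C_2 → C_1 acts by ∂[p,q,r] = [q,r] − [p,r] + [p,q]. For instance
  ∂DGJ = GJ − DJ + DG,
  ∂ABD = BD − AD + AB.
As a 18×12 matrix over Z this has rank 12, with invariant factors (1,1,1,1,1,1,1,1,1,1,1,2).

From H_k ≅ ker(∂_k) / im(∂_{k+1}) we obtain:

  H_2: rank ker ∂_2 − rank ∂_3 = (12 − 12) − 0 = 0, and there is no ∂_3, so H_2 = 0.

H_2 = 0.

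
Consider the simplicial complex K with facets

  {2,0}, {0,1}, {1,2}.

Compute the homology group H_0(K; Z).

Take the total order 0 < 1 < 2 on the vertex set. Then K (dimension 1) consists of the simplices:

  0-simplices (3): [0], [1], [2]
  1-simplices (3): [0,1], [0,2], [1,2]

giving chain groups C_0 ≅ Z^3, C_1 ≅ Z^3.

The boundary map ∂_1: C_1 → C_0 is given by ∂[p,q] = [q] − [p]. For instance
  ∂[0,1] = [1] − [0].
The resulting 3×3 matrix has rank 2, and its Smith normal form has invariant factors (1,1).

From H_k ≅ ker(∂_k) / im(∂_{k+1}) we obtain:

  H_0: rank C_0 − rank ∂_1 = 3 − 2 = 1, and the invariant factors of ∂_1 are all 1, so H_0 ≅ Z.

H_0 ≅ Z.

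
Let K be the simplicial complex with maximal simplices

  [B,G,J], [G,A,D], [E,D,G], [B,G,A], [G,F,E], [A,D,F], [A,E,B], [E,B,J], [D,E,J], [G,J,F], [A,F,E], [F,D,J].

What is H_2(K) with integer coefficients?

Take the total order A < B < D < E < F < G < J on the vertex set. Then K (dimension 2) consists of the simplices:

  0-simplices (7): A, B, D, E, F, G, J
  1-simplices (18): AB, AD, AE, AF, AG, BE, BG, BJ, DE, DF, DG, DJ, EF, EG, EJ, FG, FJ, GJ
  2-simplices (12): ABE, ABG, ADF, ADG, AEF, BEJ, BGJ, DEG, DEJ, DFJ, EFG, FGJ

so the chain groups are C_0 ≅ Z^7, C_1 ≅ Z^18, C_2 ≅ Z^12.

∂_1: C_1 → C_0 maps an edge to its endpoints' difference, ∂[p,q] = q − p.
This gives a 7×18 integer matrix of rank 6; reducing to Smith normal form yields diagonal entries (1,1,1,1,1,1).

∂_2: C_2 → C_1 maps a triangle to the signed sum of its edges. For instance
  ∂DFJ = FJ − DJ + DF,
  ∂BEJ = EJ − BJ + BE.
As a 18×12 matrix over Z this has rank 12, with invariant factors (1,1,1,1,1,1,1,1,1,1,1,2).

Now H_k = ker ∂_k / im ∂_{k+1}, so:

  H_2: rank ker ∂_2 − rank ∂_3 = (12 − 12) − 0 = 0, and there is no ∂_3, so H_2 ≅ 0.

H_2 ≅ 0.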